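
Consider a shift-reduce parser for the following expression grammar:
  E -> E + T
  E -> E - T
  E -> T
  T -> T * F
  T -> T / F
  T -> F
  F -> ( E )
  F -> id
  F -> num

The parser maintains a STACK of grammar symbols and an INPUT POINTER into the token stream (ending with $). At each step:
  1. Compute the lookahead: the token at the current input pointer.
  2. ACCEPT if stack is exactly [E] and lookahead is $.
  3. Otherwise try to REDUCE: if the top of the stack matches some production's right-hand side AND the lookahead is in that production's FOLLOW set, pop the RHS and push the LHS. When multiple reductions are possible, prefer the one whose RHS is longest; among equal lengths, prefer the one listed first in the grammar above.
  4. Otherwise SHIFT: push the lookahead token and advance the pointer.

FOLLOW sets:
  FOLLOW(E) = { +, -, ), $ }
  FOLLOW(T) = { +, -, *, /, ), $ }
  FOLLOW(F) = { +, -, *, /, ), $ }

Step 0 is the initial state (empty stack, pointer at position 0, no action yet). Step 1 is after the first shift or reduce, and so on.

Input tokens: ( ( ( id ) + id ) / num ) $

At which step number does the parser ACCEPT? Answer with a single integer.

Answer: 29

Derivation:
Step 1: shift (. Stack=[(] ptr=1 lookahead=( remaining=[( ( id ) + id ) / num ) $]
Step 2: shift (. Stack=[( (] ptr=2 lookahead=( remaining=[( id ) + id ) / num ) $]
Step 3: shift (. Stack=[( ( (] ptr=3 lookahead=id remaining=[id ) + id ) / num ) $]
Step 4: shift id. Stack=[( ( ( id] ptr=4 lookahead=) remaining=[) + id ) / num ) $]
Step 5: reduce F->id. Stack=[( ( ( F] ptr=4 lookahead=) remaining=[) + id ) / num ) $]
Step 6: reduce T->F. Stack=[( ( ( T] ptr=4 lookahead=) remaining=[) + id ) / num ) $]
Step 7: reduce E->T. Stack=[( ( ( E] ptr=4 lookahead=) remaining=[) + id ) / num ) $]
Step 8: shift ). Stack=[( ( ( E )] ptr=5 lookahead=+ remaining=[+ id ) / num ) $]
Step 9: reduce F->( E ). Stack=[( ( F] ptr=5 lookahead=+ remaining=[+ id ) / num ) $]
Step 10: reduce T->F. Stack=[( ( T] ptr=5 lookahead=+ remaining=[+ id ) / num ) $]
Step 11: reduce E->T. Stack=[( ( E] ptr=5 lookahead=+ remaining=[+ id ) / num ) $]
Step 12: shift +. Stack=[( ( E +] ptr=6 lookahead=id remaining=[id ) / num ) $]
Step 13: shift id. Stack=[( ( E + id] ptr=7 lookahead=) remaining=[) / num ) $]
Step 14: reduce F->id. Stack=[( ( E + F] ptr=7 lookahead=) remaining=[) / num ) $]
Step 15: reduce T->F. Stack=[( ( E + T] ptr=7 lookahead=) remaining=[) / num ) $]
Step 16: reduce E->E + T. Stack=[( ( E] ptr=7 lookahead=) remaining=[) / num ) $]
Step 17: shift ). Stack=[( ( E )] ptr=8 lookahead=/ remaining=[/ num ) $]
Step 18: reduce F->( E ). Stack=[( F] ptr=8 lookahead=/ remaining=[/ num ) $]
Step 19: reduce T->F. Stack=[( T] ptr=8 lookahead=/ remaining=[/ num ) $]
Step 20: shift /. Stack=[( T /] ptr=9 lookahead=num remaining=[num ) $]
Step 21: shift num. Stack=[( T / num] ptr=10 lookahead=) remaining=[) $]
Step 22: reduce F->num. Stack=[( T / F] ptr=10 lookahead=) remaining=[) $]
Step 23: reduce T->T / F. Stack=[( T] ptr=10 lookahead=) remaining=[) $]
Step 24: reduce E->T. Stack=[( E] ptr=10 lookahead=) remaining=[) $]
Step 25: shift ). Stack=[( E )] ptr=11 lookahead=$ remaining=[$]
Step 26: reduce F->( E ). Stack=[F] ptr=11 lookahead=$ remaining=[$]
Step 27: reduce T->F. Stack=[T] ptr=11 lookahead=$ remaining=[$]
Step 28: reduce E->T. Stack=[E] ptr=11 lookahead=$ remaining=[$]
Step 29: accept. Stack=[E] ptr=11 lookahead=$ remaining=[$]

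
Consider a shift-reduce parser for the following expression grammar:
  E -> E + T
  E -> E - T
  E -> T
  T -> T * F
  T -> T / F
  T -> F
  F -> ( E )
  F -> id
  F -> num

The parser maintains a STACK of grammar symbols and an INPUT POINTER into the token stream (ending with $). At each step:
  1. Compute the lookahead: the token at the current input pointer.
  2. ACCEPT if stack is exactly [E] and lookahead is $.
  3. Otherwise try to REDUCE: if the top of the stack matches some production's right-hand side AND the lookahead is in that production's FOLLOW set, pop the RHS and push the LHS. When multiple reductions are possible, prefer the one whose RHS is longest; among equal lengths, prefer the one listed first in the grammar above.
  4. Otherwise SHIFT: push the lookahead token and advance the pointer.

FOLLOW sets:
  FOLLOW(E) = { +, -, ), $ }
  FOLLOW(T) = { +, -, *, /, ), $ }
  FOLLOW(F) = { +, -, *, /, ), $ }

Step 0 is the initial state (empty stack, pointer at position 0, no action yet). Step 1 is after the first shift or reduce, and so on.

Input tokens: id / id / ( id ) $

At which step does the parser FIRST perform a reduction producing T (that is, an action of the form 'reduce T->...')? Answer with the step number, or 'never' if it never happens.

Answer: 3

Derivation:
Step 1: shift id. Stack=[id] ptr=1 lookahead=/ remaining=[/ id / ( id ) $]
Step 2: reduce F->id. Stack=[F] ptr=1 lookahead=/ remaining=[/ id / ( id ) $]
Step 3: reduce T->F. Stack=[T] ptr=1 lookahead=/ remaining=[/ id / ( id ) $]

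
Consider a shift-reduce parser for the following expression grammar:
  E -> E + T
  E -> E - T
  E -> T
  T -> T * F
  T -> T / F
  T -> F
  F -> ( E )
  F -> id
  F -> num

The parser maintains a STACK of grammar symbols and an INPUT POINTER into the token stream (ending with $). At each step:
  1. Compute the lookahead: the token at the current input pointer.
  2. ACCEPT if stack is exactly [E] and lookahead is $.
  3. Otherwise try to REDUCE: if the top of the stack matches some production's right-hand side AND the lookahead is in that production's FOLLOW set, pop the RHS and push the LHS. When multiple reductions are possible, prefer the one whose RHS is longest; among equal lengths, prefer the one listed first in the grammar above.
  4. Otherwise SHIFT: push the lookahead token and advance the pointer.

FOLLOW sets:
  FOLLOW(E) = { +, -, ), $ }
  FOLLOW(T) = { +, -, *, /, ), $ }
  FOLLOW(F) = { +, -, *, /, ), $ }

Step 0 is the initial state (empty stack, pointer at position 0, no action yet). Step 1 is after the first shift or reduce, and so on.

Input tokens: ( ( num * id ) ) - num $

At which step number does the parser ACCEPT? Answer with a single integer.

Step 1: shift (. Stack=[(] ptr=1 lookahead=( remaining=[( num * id ) ) - num $]
Step 2: shift (. Stack=[( (] ptr=2 lookahead=num remaining=[num * id ) ) - num $]
Step 3: shift num. Stack=[( ( num] ptr=3 lookahead=* remaining=[* id ) ) - num $]
Step 4: reduce F->num. Stack=[( ( F] ptr=3 lookahead=* remaining=[* id ) ) - num $]
Step 5: reduce T->F. Stack=[( ( T] ptr=3 lookahead=* remaining=[* id ) ) - num $]
Step 6: shift *. Stack=[( ( T *] ptr=4 lookahead=id remaining=[id ) ) - num $]
Step 7: shift id. Stack=[( ( T * id] ptr=5 lookahead=) remaining=[) ) - num $]
Step 8: reduce F->id. Stack=[( ( T * F] ptr=5 lookahead=) remaining=[) ) - num $]
Step 9: reduce T->T * F. Stack=[( ( T] ptr=5 lookahead=) remaining=[) ) - num $]
Step 10: reduce E->T. Stack=[( ( E] ptr=5 lookahead=) remaining=[) ) - num $]
Step 11: shift ). Stack=[( ( E )] ptr=6 lookahead=) remaining=[) - num $]
Step 12: reduce F->( E ). Stack=[( F] ptr=6 lookahead=) remaining=[) - num $]
Step 13: reduce T->F. Stack=[( T] ptr=6 lookahead=) remaining=[) - num $]
Step 14: reduce E->T. Stack=[( E] ptr=6 lookahead=) remaining=[) - num $]
Step 15: shift ). Stack=[( E )] ptr=7 lookahead=- remaining=[- num $]
Step 16: reduce F->( E ). Stack=[F] ptr=7 lookahead=- remaining=[- num $]
Step 17: reduce T->F. Stack=[T] ptr=7 lookahead=- remaining=[- num $]
Step 18: reduce E->T. Stack=[E] ptr=7 lookahead=- remaining=[- num $]
Step 19: shift -. Stack=[E -] ptr=8 lookahead=num remaining=[num $]
Step 20: shift num. Stack=[E - num] ptr=9 lookahead=$ remaining=[$]
Step 21: reduce F->num. Stack=[E - F] ptr=9 lookahead=$ remaining=[$]
Step 22: reduce T->F. Stack=[E - T] ptr=9 lookahead=$ remaining=[$]
Step 23: reduce E->E - T. Stack=[E] ptr=9 lookahead=$ remaining=[$]
Step 24: accept. Stack=[E] ptr=9 lookahead=$ remaining=[$]

Answer: 24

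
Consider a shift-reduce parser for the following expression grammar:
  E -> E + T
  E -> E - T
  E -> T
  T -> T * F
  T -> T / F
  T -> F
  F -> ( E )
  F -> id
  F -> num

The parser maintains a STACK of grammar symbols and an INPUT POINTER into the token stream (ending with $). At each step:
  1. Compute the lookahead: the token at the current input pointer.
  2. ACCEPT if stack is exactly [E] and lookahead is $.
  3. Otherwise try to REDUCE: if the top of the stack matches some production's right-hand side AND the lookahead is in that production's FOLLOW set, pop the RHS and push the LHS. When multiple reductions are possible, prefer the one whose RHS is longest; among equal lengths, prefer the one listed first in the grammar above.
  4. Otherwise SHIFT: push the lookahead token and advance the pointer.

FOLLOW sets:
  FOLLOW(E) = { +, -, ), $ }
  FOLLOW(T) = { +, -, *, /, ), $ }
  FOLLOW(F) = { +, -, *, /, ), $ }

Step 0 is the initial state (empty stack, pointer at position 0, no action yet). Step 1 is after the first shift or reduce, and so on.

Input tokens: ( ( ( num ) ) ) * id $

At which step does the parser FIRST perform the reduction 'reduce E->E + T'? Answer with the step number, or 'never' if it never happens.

Answer: never

Derivation:
Step 1: shift (. Stack=[(] ptr=1 lookahead=( remaining=[( ( num ) ) ) * id $]
Step 2: shift (. Stack=[( (] ptr=2 lookahead=( remaining=[( num ) ) ) * id $]
Step 3: shift (. Stack=[( ( (] ptr=3 lookahead=num remaining=[num ) ) ) * id $]
Step 4: shift num. Stack=[( ( ( num] ptr=4 lookahead=) remaining=[) ) ) * id $]
Step 5: reduce F->num. Stack=[( ( ( F] ptr=4 lookahead=) remaining=[) ) ) * id $]
Step 6: reduce T->F. Stack=[( ( ( T] ptr=4 lookahead=) remaining=[) ) ) * id $]
Step 7: reduce E->T. Stack=[( ( ( E] ptr=4 lookahead=) remaining=[) ) ) * id $]
Step 8: shift ). Stack=[( ( ( E )] ptr=5 lookahead=) remaining=[) ) * id $]
Step 9: reduce F->( E ). Stack=[( ( F] ptr=5 lookahead=) remaining=[) ) * id $]
Step 10: reduce T->F. Stack=[( ( T] ptr=5 lookahead=) remaining=[) ) * id $]
Step 11: reduce E->T. Stack=[( ( E] ptr=5 lookahead=) remaining=[) ) * id $]
Step 12: shift ). Stack=[( ( E )] ptr=6 lookahead=) remaining=[) * id $]
Step 13: reduce F->( E ). Stack=[( F] ptr=6 lookahead=) remaining=[) * id $]
Step 14: reduce T->F. Stack=[( T] ptr=6 lookahead=) remaining=[) * id $]
Step 15: reduce E->T. Stack=[( E] ptr=6 lookahead=) remaining=[) * id $]
Step 16: shift ). Stack=[( E )] ptr=7 lookahead=* remaining=[* id $]
Step 17: reduce F->( E ). Stack=[F] ptr=7 lookahead=* remaining=[* id $]
Step 18: reduce T->F. Stack=[T] ptr=7 lookahead=* remaining=[* id $]
Step 19: shift *. Stack=[T *] ptr=8 lookahead=id remaining=[id $]
Step 20: shift id. Stack=[T * id] ptr=9 lookahead=$ remaining=[$]
Step 21: reduce F->id. Stack=[T * F] ptr=9 lookahead=$ remaining=[$]
Step 22: reduce T->T * F. Stack=[T] ptr=9 lookahead=$ remaining=[$]
Step 23: reduce E->T. Stack=[E] ptr=9 lookahead=$ remaining=[$]
Step 24: accept. Stack=[E] ptr=9 lookahead=$ remaining=[$]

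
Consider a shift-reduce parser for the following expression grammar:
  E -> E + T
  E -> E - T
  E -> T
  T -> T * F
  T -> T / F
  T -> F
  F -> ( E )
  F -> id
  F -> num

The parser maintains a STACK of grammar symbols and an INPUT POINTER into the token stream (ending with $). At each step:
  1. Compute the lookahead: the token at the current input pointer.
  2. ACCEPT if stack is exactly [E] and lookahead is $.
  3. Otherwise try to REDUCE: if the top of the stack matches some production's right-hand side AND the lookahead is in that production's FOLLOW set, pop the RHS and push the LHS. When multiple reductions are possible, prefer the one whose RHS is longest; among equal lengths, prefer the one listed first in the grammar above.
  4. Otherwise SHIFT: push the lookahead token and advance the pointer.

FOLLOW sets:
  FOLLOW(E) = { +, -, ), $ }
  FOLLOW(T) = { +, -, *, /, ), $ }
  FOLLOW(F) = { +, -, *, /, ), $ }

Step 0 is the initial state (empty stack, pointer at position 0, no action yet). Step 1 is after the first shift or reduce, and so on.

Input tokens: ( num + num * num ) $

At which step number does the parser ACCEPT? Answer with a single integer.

Answer: 19

Derivation:
Step 1: shift (. Stack=[(] ptr=1 lookahead=num remaining=[num + num * num ) $]
Step 2: shift num. Stack=[( num] ptr=2 lookahead=+ remaining=[+ num * num ) $]
Step 3: reduce F->num. Stack=[( F] ptr=2 lookahead=+ remaining=[+ num * num ) $]
Step 4: reduce T->F. Stack=[( T] ptr=2 lookahead=+ remaining=[+ num * num ) $]
Step 5: reduce E->T. Stack=[( E] ptr=2 lookahead=+ remaining=[+ num * num ) $]
Step 6: shift +. Stack=[( E +] ptr=3 lookahead=num remaining=[num * num ) $]
Step 7: shift num. Stack=[( E + num] ptr=4 lookahead=* remaining=[* num ) $]
Step 8: reduce F->num. Stack=[( E + F] ptr=4 lookahead=* remaining=[* num ) $]
Step 9: reduce T->F. Stack=[( E + T] ptr=4 lookahead=* remaining=[* num ) $]
Step 10: shift *. Stack=[( E + T *] ptr=5 lookahead=num remaining=[num ) $]
Step 11: shift num. Stack=[( E + T * num] ptr=6 lookahead=) remaining=[) $]
Step 12: reduce F->num. Stack=[( E + T * F] ptr=6 lookahead=) remaining=[) $]
Step 13: reduce T->T * F. Stack=[( E + T] ptr=6 lookahead=) remaining=[) $]
Step 14: reduce E->E + T. Stack=[( E] ptr=6 lookahead=) remaining=[) $]
Step 15: shift ). Stack=[( E )] ptr=7 lookahead=$ remaining=[$]
Step 16: reduce F->( E ). Stack=[F] ptr=7 lookahead=$ remaining=[$]
Step 17: reduce T->F. Stack=[T] ptr=7 lookahead=$ remaining=[$]
Step 18: reduce E->T. Stack=[E] ptr=7 lookahead=$ remaining=[$]
Step 19: accept. Stack=[E] ptr=7 lookahead=$ remaining=[$]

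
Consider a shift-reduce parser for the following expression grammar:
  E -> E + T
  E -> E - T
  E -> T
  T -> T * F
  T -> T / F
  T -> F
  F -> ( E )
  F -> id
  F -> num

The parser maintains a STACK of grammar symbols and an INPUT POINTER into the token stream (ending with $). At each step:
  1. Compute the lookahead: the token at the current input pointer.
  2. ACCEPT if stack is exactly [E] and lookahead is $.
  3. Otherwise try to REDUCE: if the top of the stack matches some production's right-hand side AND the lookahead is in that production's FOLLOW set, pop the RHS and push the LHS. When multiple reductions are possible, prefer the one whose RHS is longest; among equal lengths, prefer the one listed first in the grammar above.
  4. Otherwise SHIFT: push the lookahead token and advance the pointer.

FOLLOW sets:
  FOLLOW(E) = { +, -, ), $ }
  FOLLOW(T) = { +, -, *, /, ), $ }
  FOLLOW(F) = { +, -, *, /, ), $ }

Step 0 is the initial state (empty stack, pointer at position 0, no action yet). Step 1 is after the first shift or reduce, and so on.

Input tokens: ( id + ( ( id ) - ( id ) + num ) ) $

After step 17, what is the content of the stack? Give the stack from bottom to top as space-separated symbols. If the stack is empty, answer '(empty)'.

Answer: ( E + ( E -

Derivation:
Step 1: shift (. Stack=[(] ptr=1 lookahead=id remaining=[id + ( ( id ) - ( id ) + num ) ) $]
Step 2: shift id. Stack=[( id] ptr=2 lookahead=+ remaining=[+ ( ( id ) - ( id ) + num ) ) $]
Step 3: reduce F->id. Stack=[( F] ptr=2 lookahead=+ remaining=[+ ( ( id ) - ( id ) + num ) ) $]
Step 4: reduce T->F. Stack=[( T] ptr=2 lookahead=+ remaining=[+ ( ( id ) - ( id ) + num ) ) $]
Step 5: reduce E->T. Stack=[( E] ptr=2 lookahead=+ remaining=[+ ( ( id ) - ( id ) + num ) ) $]
Step 6: shift +. Stack=[( E +] ptr=3 lookahead=( remaining=[( ( id ) - ( id ) + num ) ) $]
Step 7: shift (. Stack=[( E + (] ptr=4 lookahead=( remaining=[( id ) - ( id ) + num ) ) $]
Step 8: shift (. Stack=[( E + ( (] ptr=5 lookahead=id remaining=[id ) - ( id ) + num ) ) $]
Step 9: shift id. Stack=[( E + ( ( id] ptr=6 lookahead=) remaining=[) - ( id ) + num ) ) $]
Step 10: reduce F->id. Stack=[( E + ( ( F] ptr=6 lookahead=) remaining=[) - ( id ) + num ) ) $]
Step 11: reduce T->F. Stack=[( E + ( ( T] ptr=6 lookahead=) remaining=[) - ( id ) + num ) ) $]
Step 12: reduce E->T. Stack=[( E + ( ( E] ptr=6 lookahead=) remaining=[) - ( id ) + num ) ) $]
Step 13: shift ). Stack=[( E + ( ( E )] ptr=7 lookahead=- remaining=[- ( id ) + num ) ) $]
Step 14: reduce F->( E ). Stack=[( E + ( F] ptr=7 lookahead=- remaining=[- ( id ) + num ) ) $]
Step 15: reduce T->F. Stack=[( E + ( T] ptr=7 lookahead=- remaining=[- ( id ) + num ) ) $]
Step 16: reduce E->T. Stack=[( E + ( E] ptr=7 lookahead=- remaining=[- ( id ) + num ) ) $]
Step 17: shift -. Stack=[( E + ( E -] ptr=8 lookahead=( remaining=[( id ) + num ) ) $]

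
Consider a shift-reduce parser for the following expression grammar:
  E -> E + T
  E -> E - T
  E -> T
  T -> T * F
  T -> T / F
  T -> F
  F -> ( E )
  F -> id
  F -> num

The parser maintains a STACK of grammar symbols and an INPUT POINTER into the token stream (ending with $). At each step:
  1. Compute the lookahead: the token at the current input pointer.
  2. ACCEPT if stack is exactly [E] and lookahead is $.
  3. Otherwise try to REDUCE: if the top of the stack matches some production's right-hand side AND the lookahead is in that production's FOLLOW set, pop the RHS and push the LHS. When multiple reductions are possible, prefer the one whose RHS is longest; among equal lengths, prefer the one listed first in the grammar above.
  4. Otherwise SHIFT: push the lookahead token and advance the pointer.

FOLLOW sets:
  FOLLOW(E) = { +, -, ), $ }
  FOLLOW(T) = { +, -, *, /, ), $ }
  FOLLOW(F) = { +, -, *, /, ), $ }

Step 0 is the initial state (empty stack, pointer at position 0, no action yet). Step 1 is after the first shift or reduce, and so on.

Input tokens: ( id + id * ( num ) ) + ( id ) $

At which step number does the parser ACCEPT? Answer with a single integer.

Step 1: shift (. Stack=[(] ptr=1 lookahead=id remaining=[id + id * ( num ) ) + ( id ) $]
Step 2: shift id. Stack=[( id] ptr=2 lookahead=+ remaining=[+ id * ( num ) ) + ( id ) $]
Step 3: reduce F->id. Stack=[( F] ptr=2 lookahead=+ remaining=[+ id * ( num ) ) + ( id ) $]
Step 4: reduce T->F. Stack=[( T] ptr=2 lookahead=+ remaining=[+ id * ( num ) ) + ( id ) $]
Step 5: reduce E->T. Stack=[( E] ptr=2 lookahead=+ remaining=[+ id * ( num ) ) + ( id ) $]
Step 6: shift +. Stack=[( E +] ptr=3 lookahead=id remaining=[id * ( num ) ) + ( id ) $]
Step 7: shift id. Stack=[( E + id] ptr=4 lookahead=* remaining=[* ( num ) ) + ( id ) $]
Step 8: reduce F->id. Stack=[( E + F] ptr=4 lookahead=* remaining=[* ( num ) ) + ( id ) $]
Step 9: reduce T->F. Stack=[( E + T] ptr=4 lookahead=* remaining=[* ( num ) ) + ( id ) $]
Step 10: shift *. Stack=[( E + T *] ptr=5 lookahead=( remaining=[( num ) ) + ( id ) $]
Step 11: shift (. Stack=[( E + T * (] ptr=6 lookahead=num remaining=[num ) ) + ( id ) $]
Step 12: shift num. Stack=[( E + T * ( num] ptr=7 lookahead=) remaining=[) ) + ( id ) $]
Step 13: reduce F->num. Stack=[( E + T * ( F] ptr=7 lookahead=) remaining=[) ) + ( id ) $]
Step 14: reduce T->F. Stack=[( E + T * ( T] ptr=7 lookahead=) remaining=[) ) + ( id ) $]
Step 15: reduce E->T. Stack=[( E + T * ( E] ptr=7 lookahead=) remaining=[) ) + ( id ) $]
Step 16: shift ). Stack=[( E + T * ( E )] ptr=8 lookahead=) remaining=[) + ( id ) $]
Step 17: reduce F->( E ). Stack=[( E + T * F] ptr=8 lookahead=) remaining=[) + ( id ) $]
Step 18: reduce T->T * F. Stack=[( E + T] ptr=8 lookahead=) remaining=[) + ( id ) $]
Step 19: reduce E->E + T. Stack=[( E] ptr=8 lookahead=) remaining=[) + ( id ) $]
Step 20: shift ). Stack=[( E )] ptr=9 lookahead=+ remaining=[+ ( id ) $]
Step 21: reduce F->( E ). Stack=[F] ptr=9 lookahead=+ remaining=[+ ( id ) $]
Step 22: reduce T->F. Stack=[T] ptr=9 lookahead=+ remaining=[+ ( id ) $]
Step 23: reduce E->T. Stack=[E] ptr=9 lookahead=+ remaining=[+ ( id ) $]
Step 24: shift +. Stack=[E +] ptr=10 lookahead=( remaining=[( id ) $]
Step 25: shift (. Stack=[E + (] ptr=11 lookahead=id remaining=[id ) $]
Step 26: shift id. Stack=[E + ( id] ptr=12 lookahead=) remaining=[) $]
Step 27: reduce F->id. Stack=[E + ( F] ptr=12 lookahead=) remaining=[) $]
Step 28: reduce T->F. Stack=[E + ( T] ptr=12 lookahead=) remaining=[) $]
Step 29: reduce E->T. Stack=[E + ( E] ptr=12 lookahead=) remaining=[) $]
Step 30: shift ). Stack=[E + ( E )] ptr=13 lookahead=$ remaining=[$]
Step 31: reduce F->( E ). Stack=[E + F] ptr=13 lookahead=$ remaining=[$]
Step 32: reduce T->F. Stack=[E + T] ptr=13 lookahead=$ remaining=[$]
Step 33: reduce E->E + T. Stack=[E] ptr=13 lookahead=$ remaining=[$]
Step 34: accept. Stack=[E] ptr=13 lookahead=$ remaining=[$]

Answer: 34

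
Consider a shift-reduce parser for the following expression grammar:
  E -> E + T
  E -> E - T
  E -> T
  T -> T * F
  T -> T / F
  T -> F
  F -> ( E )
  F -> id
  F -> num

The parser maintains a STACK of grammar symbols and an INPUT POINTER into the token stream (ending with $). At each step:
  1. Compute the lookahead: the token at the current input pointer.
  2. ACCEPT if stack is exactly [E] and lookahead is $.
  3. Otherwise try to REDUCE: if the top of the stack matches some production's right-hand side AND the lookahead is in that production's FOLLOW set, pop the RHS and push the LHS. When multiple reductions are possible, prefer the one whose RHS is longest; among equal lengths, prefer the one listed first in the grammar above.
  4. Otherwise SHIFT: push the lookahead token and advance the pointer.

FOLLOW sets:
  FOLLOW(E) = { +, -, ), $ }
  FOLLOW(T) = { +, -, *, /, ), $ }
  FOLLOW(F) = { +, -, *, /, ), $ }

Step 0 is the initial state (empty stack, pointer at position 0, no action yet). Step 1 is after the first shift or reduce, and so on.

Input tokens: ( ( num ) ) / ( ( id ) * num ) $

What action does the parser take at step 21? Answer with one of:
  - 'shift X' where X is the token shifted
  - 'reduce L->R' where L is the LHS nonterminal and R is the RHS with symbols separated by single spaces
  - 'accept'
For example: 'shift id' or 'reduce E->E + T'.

Step 1: shift (. Stack=[(] ptr=1 lookahead=( remaining=[( num ) ) / ( ( id ) * num ) $]
Step 2: shift (. Stack=[( (] ptr=2 lookahead=num remaining=[num ) ) / ( ( id ) * num ) $]
Step 3: shift num. Stack=[( ( num] ptr=3 lookahead=) remaining=[) ) / ( ( id ) * num ) $]
Step 4: reduce F->num. Stack=[( ( F] ptr=3 lookahead=) remaining=[) ) / ( ( id ) * num ) $]
Step 5: reduce T->F. Stack=[( ( T] ptr=3 lookahead=) remaining=[) ) / ( ( id ) * num ) $]
Step 6: reduce E->T. Stack=[( ( E] ptr=3 lookahead=) remaining=[) ) / ( ( id ) * num ) $]
Step 7: shift ). Stack=[( ( E )] ptr=4 lookahead=) remaining=[) / ( ( id ) * num ) $]
Step 8: reduce F->( E ). Stack=[( F] ptr=4 lookahead=) remaining=[) / ( ( id ) * num ) $]
Step 9: reduce T->F. Stack=[( T] ptr=4 lookahead=) remaining=[) / ( ( id ) * num ) $]
Step 10: reduce E->T. Stack=[( E] ptr=4 lookahead=) remaining=[) / ( ( id ) * num ) $]
Step 11: shift ). Stack=[( E )] ptr=5 lookahead=/ remaining=[/ ( ( id ) * num ) $]
Step 12: reduce F->( E ). Stack=[F] ptr=5 lookahead=/ remaining=[/ ( ( id ) * num ) $]
Step 13: reduce T->F. Stack=[T] ptr=5 lookahead=/ remaining=[/ ( ( id ) * num ) $]
Step 14: shift /. Stack=[T /] ptr=6 lookahead=( remaining=[( ( id ) * num ) $]
Step 15: shift (. Stack=[T / (] ptr=7 lookahead=( remaining=[( id ) * num ) $]
Step 16: shift (. Stack=[T / ( (] ptr=8 lookahead=id remaining=[id ) * num ) $]
Step 17: shift id. Stack=[T / ( ( id] ptr=9 lookahead=) remaining=[) * num ) $]
Step 18: reduce F->id. Stack=[T / ( ( F] ptr=9 lookahead=) remaining=[) * num ) $]
Step 19: reduce T->F. Stack=[T / ( ( T] ptr=9 lookahead=) remaining=[) * num ) $]
Step 20: reduce E->T. Stack=[T / ( ( E] ptr=9 lookahead=) remaining=[) * num ) $]
Step 21: shift ). Stack=[T / ( ( E )] ptr=10 lookahead=* remaining=[* num ) $]

Answer: shift )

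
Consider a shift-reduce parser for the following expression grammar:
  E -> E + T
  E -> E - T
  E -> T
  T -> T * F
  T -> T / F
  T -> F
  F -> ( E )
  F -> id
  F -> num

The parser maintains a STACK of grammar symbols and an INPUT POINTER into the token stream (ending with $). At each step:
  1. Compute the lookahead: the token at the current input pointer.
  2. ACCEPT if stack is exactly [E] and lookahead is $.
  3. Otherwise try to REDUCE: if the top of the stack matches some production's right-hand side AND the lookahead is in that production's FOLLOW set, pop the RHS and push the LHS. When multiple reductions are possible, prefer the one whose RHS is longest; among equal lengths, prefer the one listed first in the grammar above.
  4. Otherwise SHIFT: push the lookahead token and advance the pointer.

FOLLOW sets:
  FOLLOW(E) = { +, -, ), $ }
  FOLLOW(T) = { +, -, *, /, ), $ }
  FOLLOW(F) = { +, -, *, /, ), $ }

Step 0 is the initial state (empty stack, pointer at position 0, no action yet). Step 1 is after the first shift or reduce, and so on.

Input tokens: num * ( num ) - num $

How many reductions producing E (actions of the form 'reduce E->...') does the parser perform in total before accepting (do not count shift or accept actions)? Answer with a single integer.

Step 1: shift num. Stack=[num] ptr=1 lookahead=* remaining=[* ( num ) - num $]
Step 2: reduce F->num. Stack=[F] ptr=1 lookahead=* remaining=[* ( num ) - num $]
Step 3: reduce T->F. Stack=[T] ptr=1 lookahead=* remaining=[* ( num ) - num $]
Step 4: shift *. Stack=[T *] ptr=2 lookahead=( remaining=[( num ) - num $]
Step 5: shift (. Stack=[T * (] ptr=3 lookahead=num remaining=[num ) - num $]
Step 6: shift num. Stack=[T * ( num] ptr=4 lookahead=) remaining=[) - num $]
Step 7: reduce F->num. Stack=[T * ( F] ptr=4 lookahead=) remaining=[) - num $]
Step 8: reduce T->F. Stack=[T * ( T] ptr=4 lookahead=) remaining=[) - num $]
Step 9: reduce E->T. Stack=[T * ( E] ptr=4 lookahead=) remaining=[) - num $]
Step 10: shift ). Stack=[T * ( E )] ptr=5 lookahead=- remaining=[- num $]
Step 11: reduce F->( E ). Stack=[T * F] ptr=5 lookahead=- remaining=[- num $]
Step 12: reduce T->T * F. Stack=[T] ptr=5 lookahead=- remaining=[- num $]
Step 13: reduce E->T. Stack=[E] ptr=5 lookahead=- remaining=[- num $]
Step 14: shift -. Stack=[E -] ptr=6 lookahead=num remaining=[num $]
Step 15: shift num. Stack=[E - num] ptr=7 lookahead=$ remaining=[$]
Step 16: reduce F->num. Stack=[E - F] ptr=7 lookahead=$ remaining=[$]
Step 17: reduce T->F. Stack=[E - T] ptr=7 lookahead=$ remaining=[$]
Step 18: reduce E->E - T. Stack=[E] ptr=7 lookahead=$ remaining=[$]
Step 19: accept. Stack=[E] ptr=7 lookahead=$ remaining=[$]

Answer: 3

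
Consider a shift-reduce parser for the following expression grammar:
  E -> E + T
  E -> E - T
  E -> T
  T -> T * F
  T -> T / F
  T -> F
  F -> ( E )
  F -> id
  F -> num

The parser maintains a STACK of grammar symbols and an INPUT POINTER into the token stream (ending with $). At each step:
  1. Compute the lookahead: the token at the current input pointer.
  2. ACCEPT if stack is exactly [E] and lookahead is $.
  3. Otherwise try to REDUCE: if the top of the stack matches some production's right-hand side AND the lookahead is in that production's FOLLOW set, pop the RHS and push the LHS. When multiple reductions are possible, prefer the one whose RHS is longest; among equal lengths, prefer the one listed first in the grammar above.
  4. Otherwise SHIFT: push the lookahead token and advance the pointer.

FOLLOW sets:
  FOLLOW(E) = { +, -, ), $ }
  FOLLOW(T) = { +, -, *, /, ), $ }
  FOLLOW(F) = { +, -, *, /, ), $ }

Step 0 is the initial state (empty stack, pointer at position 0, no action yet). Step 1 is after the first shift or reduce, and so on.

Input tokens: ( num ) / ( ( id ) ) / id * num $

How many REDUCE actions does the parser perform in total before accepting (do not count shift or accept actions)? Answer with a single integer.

Answer: 18

Derivation:
Step 1: shift (. Stack=[(] ptr=1 lookahead=num remaining=[num ) / ( ( id ) ) / id * num $]
Step 2: shift num. Stack=[( num] ptr=2 lookahead=) remaining=[) / ( ( id ) ) / id * num $]
Step 3: reduce F->num. Stack=[( F] ptr=2 lookahead=) remaining=[) / ( ( id ) ) / id * num $]
Step 4: reduce T->F. Stack=[( T] ptr=2 lookahead=) remaining=[) / ( ( id ) ) / id * num $]
Step 5: reduce E->T. Stack=[( E] ptr=2 lookahead=) remaining=[) / ( ( id ) ) / id * num $]
Step 6: shift ). Stack=[( E )] ptr=3 lookahead=/ remaining=[/ ( ( id ) ) / id * num $]
Step 7: reduce F->( E ). Stack=[F] ptr=3 lookahead=/ remaining=[/ ( ( id ) ) / id * num $]
Step 8: reduce T->F. Stack=[T] ptr=3 lookahead=/ remaining=[/ ( ( id ) ) / id * num $]
Step 9: shift /. Stack=[T /] ptr=4 lookahead=( remaining=[( ( id ) ) / id * num $]
Step 10: shift (. Stack=[T / (] ptr=5 lookahead=( remaining=[( id ) ) / id * num $]
Step 11: shift (. Stack=[T / ( (] ptr=6 lookahead=id remaining=[id ) ) / id * num $]
Step 12: shift id. Stack=[T / ( ( id] ptr=7 lookahead=) remaining=[) ) / id * num $]
Step 13: reduce F->id. Stack=[T / ( ( F] ptr=7 lookahead=) remaining=[) ) / id * num $]
Step 14: reduce T->F. Stack=[T / ( ( T] ptr=7 lookahead=) remaining=[) ) / id * num $]
Step 15: reduce E->T. Stack=[T / ( ( E] ptr=7 lookahead=) remaining=[) ) / id * num $]
Step 16: shift ). Stack=[T / ( ( E )] ptr=8 lookahead=) remaining=[) / id * num $]
Step 17: reduce F->( E ). Stack=[T / ( F] ptr=8 lookahead=) remaining=[) / id * num $]
Step 18: reduce T->F. Stack=[T / ( T] ptr=8 lookahead=) remaining=[) / id * num $]
Step 19: reduce E->T. Stack=[T / ( E] ptr=8 lookahead=) remaining=[) / id * num $]
Step 20: shift ). Stack=[T / ( E )] ptr=9 lookahead=/ remaining=[/ id * num $]
Step 21: reduce F->( E ). Stack=[T / F] ptr=9 lookahead=/ remaining=[/ id * num $]
Step 22: reduce T->T / F. Stack=[T] ptr=9 lookahead=/ remaining=[/ id * num $]
Step 23: shift /. Stack=[T /] ptr=10 lookahead=id remaining=[id * num $]
Step 24: shift id. Stack=[T / id] ptr=11 lookahead=* remaining=[* num $]
Step 25: reduce F->id. Stack=[T / F] ptr=11 lookahead=* remaining=[* num $]
Step 26: reduce T->T / F. Stack=[T] ptr=11 lookahead=* remaining=[* num $]
Step 27: shift *. Stack=[T *] ptr=12 lookahead=num remaining=[num $]
Step 28: shift num. Stack=[T * num] ptr=13 lookahead=$ remaining=[$]
Step 29: reduce F->num. Stack=[T * F] ptr=13 lookahead=$ remaining=[$]
Step 30: reduce T->T * F. Stack=[T] ptr=13 lookahead=$ remaining=[$]
Step 31: reduce E->T. Stack=[E] ptr=13 lookahead=$ remaining=[$]
Step 32: accept. Stack=[E] ptr=13 lookahead=$ remaining=[$]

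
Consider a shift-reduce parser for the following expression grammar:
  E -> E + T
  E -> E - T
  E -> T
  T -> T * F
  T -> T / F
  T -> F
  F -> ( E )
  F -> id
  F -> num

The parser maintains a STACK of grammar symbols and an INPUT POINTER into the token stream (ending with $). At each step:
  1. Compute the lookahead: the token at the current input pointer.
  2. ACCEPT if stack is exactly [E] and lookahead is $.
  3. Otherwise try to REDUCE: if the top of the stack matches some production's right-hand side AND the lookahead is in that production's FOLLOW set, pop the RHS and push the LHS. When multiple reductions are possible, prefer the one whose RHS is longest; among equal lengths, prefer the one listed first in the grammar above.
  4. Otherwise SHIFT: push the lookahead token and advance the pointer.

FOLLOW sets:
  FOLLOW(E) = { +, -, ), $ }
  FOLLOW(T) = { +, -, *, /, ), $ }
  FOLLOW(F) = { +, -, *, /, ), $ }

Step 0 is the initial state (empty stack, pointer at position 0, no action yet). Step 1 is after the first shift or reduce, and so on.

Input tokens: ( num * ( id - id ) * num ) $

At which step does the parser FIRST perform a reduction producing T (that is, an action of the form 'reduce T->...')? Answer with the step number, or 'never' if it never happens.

Answer: 4

Derivation:
Step 1: shift (. Stack=[(] ptr=1 lookahead=num remaining=[num * ( id - id ) * num ) $]
Step 2: shift num. Stack=[( num] ptr=2 lookahead=* remaining=[* ( id - id ) * num ) $]
Step 3: reduce F->num. Stack=[( F] ptr=2 lookahead=* remaining=[* ( id - id ) * num ) $]
Step 4: reduce T->F. Stack=[( T] ptr=2 lookahead=* remaining=[* ( id - id ) * num ) $]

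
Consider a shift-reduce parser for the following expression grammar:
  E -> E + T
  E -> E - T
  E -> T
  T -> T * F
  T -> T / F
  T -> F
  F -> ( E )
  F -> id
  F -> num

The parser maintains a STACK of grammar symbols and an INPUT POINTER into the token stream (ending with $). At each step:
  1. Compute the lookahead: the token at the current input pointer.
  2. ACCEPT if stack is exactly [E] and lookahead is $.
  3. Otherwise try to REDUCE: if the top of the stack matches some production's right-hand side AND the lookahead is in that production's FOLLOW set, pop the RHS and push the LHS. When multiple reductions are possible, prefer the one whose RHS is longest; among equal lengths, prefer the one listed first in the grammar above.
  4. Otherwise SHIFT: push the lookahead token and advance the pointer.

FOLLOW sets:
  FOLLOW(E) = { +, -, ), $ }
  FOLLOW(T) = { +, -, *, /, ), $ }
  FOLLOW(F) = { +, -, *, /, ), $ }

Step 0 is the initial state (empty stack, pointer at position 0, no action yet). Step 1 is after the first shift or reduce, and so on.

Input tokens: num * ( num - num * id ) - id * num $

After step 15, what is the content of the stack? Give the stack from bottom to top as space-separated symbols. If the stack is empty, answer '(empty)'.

Answer: T * ( E - T * id

Derivation:
Step 1: shift num. Stack=[num] ptr=1 lookahead=* remaining=[* ( num - num * id ) - id * num $]
Step 2: reduce F->num. Stack=[F] ptr=1 lookahead=* remaining=[* ( num - num * id ) - id * num $]
Step 3: reduce T->F. Stack=[T] ptr=1 lookahead=* remaining=[* ( num - num * id ) - id * num $]
Step 4: shift *. Stack=[T *] ptr=2 lookahead=( remaining=[( num - num * id ) - id * num $]
Step 5: shift (. Stack=[T * (] ptr=3 lookahead=num remaining=[num - num * id ) - id * num $]
Step 6: shift num. Stack=[T * ( num] ptr=4 lookahead=- remaining=[- num * id ) - id * num $]
Step 7: reduce F->num. Stack=[T * ( F] ptr=4 lookahead=- remaining=[- num * id ) - id * num $]
Step 8: reduce T->F. Stack=[T * ( T] ptr=4 lookahead=- remaining=[- num * id ) - id * num $]
Step 9: reduce E->T. Stack=[T * ( E] ptr=4 lookahead=- remaining=[- num * id ) - id * num $]
Step 10: shift -. Stack=[T * ( E -] ptr=5 lookahead=num remaining=[num * id ) - id * num $]
Step 11: shift num. Stack=[T * ( E - num] ptr=6 lookahead=* remaining=[* id ) - id * num $]
Step 12: reduce F->num. Stack=[T * ( E - F] ptr=6 lookahead=* remaining=[* id ) - id * num $]
Step 13: reduce T->F. Stack=[T * ( E - T] ptr=6 lookahead=* remaining=[* id ) - id * num $]
Step 14: shift *. Stack=[T * ( E - T *] ptr=7 lookahead=id remaining=[id ) - id * num $]
Step 15: shift id. Stack=[T * ( E - T * id] ptr=8 lookahead=) remaining=[) - id * num $]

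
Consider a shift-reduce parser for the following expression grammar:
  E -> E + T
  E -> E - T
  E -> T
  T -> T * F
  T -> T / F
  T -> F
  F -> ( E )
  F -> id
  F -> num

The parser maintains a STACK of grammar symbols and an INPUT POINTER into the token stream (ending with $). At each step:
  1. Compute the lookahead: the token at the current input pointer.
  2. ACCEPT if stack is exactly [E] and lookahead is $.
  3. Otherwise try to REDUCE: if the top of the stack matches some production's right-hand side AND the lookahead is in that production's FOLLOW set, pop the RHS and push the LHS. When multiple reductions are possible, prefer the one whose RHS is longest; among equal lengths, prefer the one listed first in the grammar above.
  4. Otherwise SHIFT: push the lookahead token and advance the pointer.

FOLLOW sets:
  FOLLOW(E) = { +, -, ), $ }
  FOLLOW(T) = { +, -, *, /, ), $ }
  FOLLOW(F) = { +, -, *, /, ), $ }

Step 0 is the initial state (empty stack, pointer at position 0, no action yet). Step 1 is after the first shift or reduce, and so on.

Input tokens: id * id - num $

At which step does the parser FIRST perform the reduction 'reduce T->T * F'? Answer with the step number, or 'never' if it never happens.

Answer: 7

Derivation:
Step 1: shift id. Stack=[id] ptr=1 lookahead=* remaining=[* id - num $]
Step 2: reduce F->id. Stack=[F] ptr=1 lookahead=* remaining=[* id - num $]
Step 3: reduce T->F. Stack=[T] ptr=1 lookahead=* remaining=[* id - num $]
Step 4: shift *. Stack=[T *] ptr=2 lookahead=id remaining=[id - num $]
Step 5: shift id. Stack=[T * id] ptr=3 lookahead=- remaining=[- num $]
Step 6: reduce F->id. Stack=[T * F] ptr=3 lookahead=- remaining=[- num $]
Step 7: reduce T->T * F. Stack=[T] ptr=3 lookahead=- remaining=[- num $]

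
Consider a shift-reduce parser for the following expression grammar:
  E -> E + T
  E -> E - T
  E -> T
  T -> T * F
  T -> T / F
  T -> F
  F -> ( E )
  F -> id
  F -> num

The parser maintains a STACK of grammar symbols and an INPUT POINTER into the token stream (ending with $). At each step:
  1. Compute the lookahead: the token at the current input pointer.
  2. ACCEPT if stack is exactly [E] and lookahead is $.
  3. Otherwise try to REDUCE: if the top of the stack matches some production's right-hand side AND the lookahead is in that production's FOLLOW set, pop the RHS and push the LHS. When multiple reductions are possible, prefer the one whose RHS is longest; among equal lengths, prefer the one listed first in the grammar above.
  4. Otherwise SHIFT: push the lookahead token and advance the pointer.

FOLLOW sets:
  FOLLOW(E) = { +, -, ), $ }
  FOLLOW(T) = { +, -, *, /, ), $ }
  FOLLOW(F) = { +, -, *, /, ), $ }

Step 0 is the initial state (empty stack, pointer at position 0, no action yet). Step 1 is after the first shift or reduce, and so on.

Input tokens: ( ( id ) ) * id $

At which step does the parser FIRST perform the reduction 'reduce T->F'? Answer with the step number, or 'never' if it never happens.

Step 1: shift (. Stack=[(] ptr=1 lookahead=( remaining=[( id ) ) * id $]
Step 2: shift (. Stack=[( (] ptr=2 lookahead=id remaining=[id ) ) * id $]
Step 3: shift id. Stack=[( ( id] ptr=3 lookahead=) remaining=[) ) * id $]
Step 4: reduce F->id. Stack=[( ( F] ptr=3 lookahead=) remaining=[) ) * id $]
Step 5: reduce T->F. Stack=[( ( T] ptr=3 lookahead=) remaining=[) ) * id $]

Answer: 5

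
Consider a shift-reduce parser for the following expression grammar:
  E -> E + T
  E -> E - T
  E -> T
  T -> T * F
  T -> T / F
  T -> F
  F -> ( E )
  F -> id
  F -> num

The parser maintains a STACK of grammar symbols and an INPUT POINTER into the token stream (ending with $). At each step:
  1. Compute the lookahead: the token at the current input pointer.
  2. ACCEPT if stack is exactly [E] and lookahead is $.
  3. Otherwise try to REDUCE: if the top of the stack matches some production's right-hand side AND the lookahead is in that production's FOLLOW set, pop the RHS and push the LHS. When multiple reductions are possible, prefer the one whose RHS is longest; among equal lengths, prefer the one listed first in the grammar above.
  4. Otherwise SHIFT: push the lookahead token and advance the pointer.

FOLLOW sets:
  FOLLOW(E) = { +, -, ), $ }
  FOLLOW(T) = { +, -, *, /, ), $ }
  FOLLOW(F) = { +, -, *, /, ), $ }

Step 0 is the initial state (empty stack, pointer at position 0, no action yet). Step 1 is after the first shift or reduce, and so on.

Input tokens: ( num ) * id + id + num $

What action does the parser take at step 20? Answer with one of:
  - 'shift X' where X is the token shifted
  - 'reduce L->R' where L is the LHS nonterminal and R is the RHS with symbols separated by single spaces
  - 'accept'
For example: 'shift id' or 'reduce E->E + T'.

Step 1: shift (. Stack=[(] ptr=1 lookahead=num remaining=[num ) * id + id + num $]
Step 2: shift num. Stack=[( num] ptr=2 lookahead=) remaining=[) * id + id + num $]
Step 3: reduce F->num. Stack=[( F] ptr=2 lookahead=) remaining=[) * id + id + num $]
Step 4: reduce T->F. Stack=[( T] ptr=2 lookahead=) remaining=[) * id + id + num $]
Step 5: reduce E->T. Stack=[( E] ptr=2 lookahead=) remaining=[) * id + id + num $]
Step 6: shift ). Stack=[( E )] ptr=3 lookahead=* remaining=[* id + id + num $]
Step 7: reduce F->( E ). Stack=[F] ptr=3 lookahead=* remaining=[* id + id + num $]
Step 8: reduce T->F. Stack=[T] ptr=3 lookahead=* remaining=[* id + id + num $]
Step 9: shift *. Stack=[T *] ptr=4 lookahead=id remaining=[id + id + num $]
Step 10: shift id. Stack=[T * id] ptr=5 lookahead=+ remaining=[+ id + num $]
Step 11: reduce F->id. Stack=[T * F] ptr=5 lookahead=+ remaining=[+ id + num $]
Step 12: reduce T->T * F. Stack=[T] ptr=5 lookahead=+ remaining=[+ id + num $]
Step 13: reduce E->T. Stack=[E] ptr=5 lookahead=+ remaining=[+ id + num $]
Step 14: shift +. Stack=[E +] ptr=6 lookahead=id remaining=[id + num $]
Step 15: shift id. Stack=[E + id] ptr=7 lookahead=+ remaining=[+ num $]
Step 16: reduce F->id. Stack=[E + F] ptr=7 lookahead=+ remaining=[+ num $]
Step 17: reduce T->F. Stack=[E + T] ptr=7 lookahead=+ remaining=[+ num $]
Step 18: reduce E->E + T. Stack=[E] ptr=7 lookahead=+ remaining=[+ num $]
Step 19: shift +. Stack=[E +] ptr=8 lookahead=num remaining=[num $]
Step 20: shift num. Stack=[E + num] ptr=9 lookahead=$ remaining=[$]

Answer: shift num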